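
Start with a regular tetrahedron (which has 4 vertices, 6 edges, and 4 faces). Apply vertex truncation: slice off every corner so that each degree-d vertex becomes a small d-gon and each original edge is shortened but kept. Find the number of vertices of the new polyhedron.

12

Truncation replaces each original edge-end by a new vertex, so V′ = 2E = 12.
Each original edge survives, and each old vertex of degree d contributes d new edges; summing degrees gives Σd = 2E, so E′ = E + 2E = 3E = 18.
Each original face survives and each original vertex becomes one new face: F′ = F + V = 8.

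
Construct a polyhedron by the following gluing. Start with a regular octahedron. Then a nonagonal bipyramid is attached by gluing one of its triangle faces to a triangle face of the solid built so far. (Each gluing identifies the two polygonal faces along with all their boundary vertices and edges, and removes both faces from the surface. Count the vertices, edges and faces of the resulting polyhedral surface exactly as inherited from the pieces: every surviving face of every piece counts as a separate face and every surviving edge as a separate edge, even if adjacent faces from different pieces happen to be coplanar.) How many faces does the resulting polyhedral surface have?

24

A regular octahedron: V=6, E=12, F=8.
Attach a nonagonal bipyramid (V=11, E=27, F=18) along a 3-gon: merge 3 vertices and 3 edges, delete both glued faces → V=14, E=36, F=24.
Check: V − E + F = 14 − 36 + 24 = 2.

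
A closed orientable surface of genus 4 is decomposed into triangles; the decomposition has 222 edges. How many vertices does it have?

χ = 2 − 2·4 = -6, and every face is a triangle so 3F = 2E.
F = 2E/3 = 148. Then V = -6 + E − F = -6 + 222 − 148 = 68.

68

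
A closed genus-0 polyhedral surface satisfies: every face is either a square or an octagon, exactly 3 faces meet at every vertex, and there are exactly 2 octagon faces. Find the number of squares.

Let x be the number of squares; then F = 2 + x.
Edge–face incidences: 2E = 8·2 + 4·x = 16 + 4x.
Every vertex has degree 3, so 3V = 2E.
Euler: V − E + F = 2 ⇒ (2E)/3 − E + (2 + x) = 2.
Multiply by 6: 2·(2E) − 3·(2E) + 6·(2 + x) = 12, i.e. 12 + 6x − (16 + 4x) = 12.
Collecting terms: 2x − 4 = 12, so 2x = 16, so x = 8.
Then 2E = 16 + 4·8 = 48, so E = 24, V = 2E/3 = 16, F = 2 + 8 = 10.

8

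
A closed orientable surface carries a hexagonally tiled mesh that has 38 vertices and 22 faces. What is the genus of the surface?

4

Every face is a hexagon, so 2E = 6·22 = 132, giving E = 66.
χ = V − E + F = 38 − 66 + 22 = -6.
For a closed orientable surface χ = 2 − 2g, so g = (2 − (-6))/2 = 4.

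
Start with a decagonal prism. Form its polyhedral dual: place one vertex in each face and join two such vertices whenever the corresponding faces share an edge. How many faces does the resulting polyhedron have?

The base solid has V = 20, E = 30, F = 12.
The dual swaps V and F and preserves E: V′ = F = 12, E′ = E = 30, F′ = V = 20.

20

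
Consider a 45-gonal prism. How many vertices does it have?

A prism on an n-gon has two n-gon bases and n rectangular sides: V = 2·45 = 90, E = 3·45 = 135, F = 45 + 2 = 47.
Check: V − E + F = 90 − 135 + 47 = 2.

90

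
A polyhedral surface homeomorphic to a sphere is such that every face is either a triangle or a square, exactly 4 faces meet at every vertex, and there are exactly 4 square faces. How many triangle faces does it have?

8

Let x be the number of triangles; then F = 4 + x.
Edge–face incidences: 2E = 4·4 + 3·x = 16 + 3x.
Every vertex has degree 4, so 4V = 2E.
Euler: V − E + F = 2 ⇒ (2E)/4 − E + (4 + x) = 2.
Multiply by 8: 2·(2E) − 4·(2E) + 8·(4 + x) = 16, i.e. 32 + 8x − 2·(16 + 3x) = 16.
Collecting terms: 2x = 16, so x = 8.
Then 2E = 16 + 3·8 = 40, so E = 20, V = 2E/4 = 10, F = 4 + 8 = 12.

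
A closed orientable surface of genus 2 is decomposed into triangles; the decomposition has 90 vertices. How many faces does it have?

χ = 2 − 2·2 = -2, and every face is a triangle so 3F = 2E.
V − E + F = -2 with E = 3F/2 gives 90 − (3/2 − 1)·F = -2, so F = 184 and E = 276.

184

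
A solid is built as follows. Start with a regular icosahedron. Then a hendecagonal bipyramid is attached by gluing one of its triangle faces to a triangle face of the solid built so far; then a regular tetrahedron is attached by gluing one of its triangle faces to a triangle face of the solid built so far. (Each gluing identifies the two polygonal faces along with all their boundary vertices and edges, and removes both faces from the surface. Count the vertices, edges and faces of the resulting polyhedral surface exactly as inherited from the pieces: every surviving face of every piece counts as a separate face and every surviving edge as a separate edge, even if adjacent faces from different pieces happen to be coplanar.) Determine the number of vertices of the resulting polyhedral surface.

A regular icosahedron: V=12, E=30, F=20.
Attach a hendecagonal bipyramid (V=13, E=33, F=22) along a 3-gon: merge 3 vertices and 3 edges, delete both glued faces → V=22, E=60, F=40.
Attach a regular tetrahedron (V=4, E=6, F=4) along a 3-gon: merge 3 vertices and 3 edges, delete both glued faces → V=23, E=63, F=42.
Check: V − E + F = 23 − 63 + 42 = 2.

23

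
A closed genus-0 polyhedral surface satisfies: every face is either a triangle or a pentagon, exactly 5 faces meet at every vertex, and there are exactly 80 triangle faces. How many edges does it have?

150

Let x be the number of pentagons; then F = 80 + x.
Edge–face incidences: 2E = 3·80 + 5·x = 240 + 5x.
Every vertex has degree 5, so 5V = 2E.
Euler: V − E + F = 2 ⇒ (2E)/5 − E + (80 + x) = 2.
Multiply by 10: 2·(2E) − 5·(2E) + 10·(80 + x) = 20, i.e. 800 + 10x − 3·(240 + 5x) = 20.
Collecting terms: −5x + 80 = 20, so −5x = −60, so x = 12.
Then 2E = 240 + 5·12 = 300, so E = 150, V = 2E/5 = 60, F = 80 + 12 = 92.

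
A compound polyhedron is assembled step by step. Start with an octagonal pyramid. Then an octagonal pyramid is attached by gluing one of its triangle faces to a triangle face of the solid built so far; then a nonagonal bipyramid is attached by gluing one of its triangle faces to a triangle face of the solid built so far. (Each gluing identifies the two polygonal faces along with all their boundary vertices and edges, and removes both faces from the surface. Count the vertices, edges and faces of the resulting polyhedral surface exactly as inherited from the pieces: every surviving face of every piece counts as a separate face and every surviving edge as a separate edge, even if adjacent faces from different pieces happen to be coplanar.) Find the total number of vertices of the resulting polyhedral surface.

An octagonal pyramid: V=9, E=16, F=9.
Attach an octagonal pyramid (V=9, E=16, F=9) along a 3-gon: merge 3 vertices and 3 edges, delete both glued faces → V=15, E=29, F=16.
Attach a nonagonal bipyramid (V=11, E=27, F=18) along a 3-gon: merge 3 vertices and 3 edges, delete both glued faces → V=23, E=53, F=32.
Check: V − E + F = 23 − 53 + 32 = 2.

23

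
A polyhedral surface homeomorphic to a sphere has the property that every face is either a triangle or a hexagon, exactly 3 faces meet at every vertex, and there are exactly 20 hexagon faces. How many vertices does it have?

Let x be the number of triangles; then F = 20 + x.
Edge–face incidences: 2E = 6·20 + 3·x = 120 + 3x.
Every vertex has degree 3, so 3V = 2E.
Euler: V − E + F = 2 ⇒ (2E)/3 − E + (20 + x) = 2.
Multiply by 6: 2·(2E) − 3·(2E) + 6·(20 + x) = 12, i.e. 120 + 6x − (120 + 3x) = 12.
Collecting terms: 3x = 12, so x = 4.
Then 2E = 120 + 3·4 = 132, so E = 66, V = 2E/3 = 44, F = 20 + 4 = 24.

44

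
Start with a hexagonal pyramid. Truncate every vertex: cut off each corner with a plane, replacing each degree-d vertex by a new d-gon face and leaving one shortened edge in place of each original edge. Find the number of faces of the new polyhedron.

The base solid has V = 7, E = 12, F = 7.
Truncation replaces each original edge-end by a new vertex, so V′ = 2E = 24.
Each original edge survives, and each old vertex of degree d contributes d new edges; summing degrees gives Σd = 2E, so E′ = E + 2E = 3E = 36.
Each original face survives and each original vertex becomes one new face: F′ = F + V = 14.

14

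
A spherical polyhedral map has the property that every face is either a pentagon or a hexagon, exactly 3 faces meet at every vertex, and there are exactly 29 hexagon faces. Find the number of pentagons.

Let x be the number of pentagons; then F = 29 + x.
Edge–face incidences: 2E = 6·29 + 5·x = 174 + 5x.
Every vertex has degree 3, so 3V = 2E.
Euler: V − E + F = 2 ⇒ (2E)/3 − E + (29 + x) = 2.
Multiply by 6: 2·(2E) − 3·(2E) + 6·(29 + x) = 12, i.e. 174 + 6x − (174 + 5x) = 12.
Collecting terms: x = 12.
Then 2E = 174 + 5·12 = 234, so E = 117, V = 2E/3 = 78, F = 29 + 12 = 41.

12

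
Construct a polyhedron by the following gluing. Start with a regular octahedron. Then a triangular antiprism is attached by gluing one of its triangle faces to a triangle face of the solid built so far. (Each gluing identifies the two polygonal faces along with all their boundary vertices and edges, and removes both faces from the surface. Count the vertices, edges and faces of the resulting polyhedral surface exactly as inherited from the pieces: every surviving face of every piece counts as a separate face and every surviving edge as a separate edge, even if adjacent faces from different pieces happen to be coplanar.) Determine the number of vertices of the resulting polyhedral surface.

A regular octahedron: V=6, E=12, F=8.
Attach a triangular antiprism (V=6, E=12, F=8) along a 3-gon: merge 3 vertices and 3 edges, delete both glued faces → V=9, E=21, F=14.
Check: V − E + F = 9 − 21 + 14 = 2.

9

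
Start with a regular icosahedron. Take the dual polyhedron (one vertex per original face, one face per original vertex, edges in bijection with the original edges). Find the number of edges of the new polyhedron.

30

The base solid has V = 12, E = 30, F = 20.
The dual swaps V and F and preserves E: V′ = F = 20, E′ = E = 30, F′ = V = 12.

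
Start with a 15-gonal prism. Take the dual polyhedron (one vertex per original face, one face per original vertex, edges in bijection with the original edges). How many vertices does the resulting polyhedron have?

17

The base solid has V = 30, E = 45, F = 17.
The dual swaps V and F and preserves E: V′ = F = 17, E′ = E = 45, F′ = V = 30.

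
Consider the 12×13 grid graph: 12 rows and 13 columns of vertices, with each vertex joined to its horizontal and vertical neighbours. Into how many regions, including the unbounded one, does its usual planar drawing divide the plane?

133

The grid has V = 12·13 = 156 vertices and E = 12·12 + 13·11 = 287 edges.
F = 2 − V + E = 2 − 156 + 287 = 133.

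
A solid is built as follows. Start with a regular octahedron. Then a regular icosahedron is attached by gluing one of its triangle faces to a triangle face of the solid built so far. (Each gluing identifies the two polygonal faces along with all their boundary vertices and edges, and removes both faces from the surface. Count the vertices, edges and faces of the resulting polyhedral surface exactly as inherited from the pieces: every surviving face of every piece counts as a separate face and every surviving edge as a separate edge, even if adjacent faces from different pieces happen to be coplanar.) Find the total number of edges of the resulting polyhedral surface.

A regular octahedron: V=6, E=12, F=8.
Attach a regular icosahedron (V=12, E=30, F=20) along a 3-gon: merge 3 vertices and 3 edges, delete both glued faces → V=15, E=39, F=26.
Check: V − E + F = 15 − 39 + 26 = 2.

39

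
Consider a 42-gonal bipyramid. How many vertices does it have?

A bipyramid over an n-gon has 2n triangular faces and n + 2 vertices: V = 42 + 2 = 44, E = 3·42 = 126, F = 2·42 = 84.
Check: V − E + F = 44 − 126 + 84 = 2.

44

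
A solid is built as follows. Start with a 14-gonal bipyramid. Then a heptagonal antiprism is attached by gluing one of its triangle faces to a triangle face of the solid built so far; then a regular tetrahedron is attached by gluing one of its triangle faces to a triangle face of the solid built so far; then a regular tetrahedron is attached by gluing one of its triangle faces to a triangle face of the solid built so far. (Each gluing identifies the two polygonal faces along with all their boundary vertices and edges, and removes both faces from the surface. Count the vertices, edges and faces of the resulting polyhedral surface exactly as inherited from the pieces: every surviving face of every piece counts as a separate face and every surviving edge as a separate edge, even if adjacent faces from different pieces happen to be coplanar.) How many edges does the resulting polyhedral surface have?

A 14-gonal bipyramid: V=16, E=42, F=28.
Attach a heptagonal antiprism (V=14, E=28, F=16) along a 3-gon: merge 3 vertices and 3 edges, delete both glued faces → V=27, E=67, F=42.
Attach a regular tetrahedron (V=4, E=6, F=4) along a 3-gon: merge 3 vertices and 3 edges, delete both glued faces → V=28, E=70, F=44.
Attach a regular tetrahedron (V=4, E=6, F=4) along a 3-gon: merge 3 vertices and 3 edges, delete both glued faces → V=29, E=73, F=46.
Check: V − E + F = 29 − 73 + 46 = 2.

73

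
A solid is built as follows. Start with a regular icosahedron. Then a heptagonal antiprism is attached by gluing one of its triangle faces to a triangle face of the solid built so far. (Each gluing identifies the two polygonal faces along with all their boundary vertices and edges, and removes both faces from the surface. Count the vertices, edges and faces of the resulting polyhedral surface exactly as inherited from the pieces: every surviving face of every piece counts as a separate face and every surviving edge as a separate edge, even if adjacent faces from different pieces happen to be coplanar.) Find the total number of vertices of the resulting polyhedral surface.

A regular icosahedron: V=12, E=30, F=20.
Attach a heptagonal antiprism (V=14, E=28, F=16) along a 3-gon: merge 3 vertices and 3 edges, delete both glued faces → V=23, E=55, F=34.
Check: V − E + F = 23 − 55 + 34 = 2.

23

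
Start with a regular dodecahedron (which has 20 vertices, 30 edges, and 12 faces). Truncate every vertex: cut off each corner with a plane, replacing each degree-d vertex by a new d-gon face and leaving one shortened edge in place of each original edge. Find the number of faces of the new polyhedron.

Truncation replaces each original edge-end by a new vertex, so V′ = 2E = 60.
Each original edge survives, and each old vertex of degree d contributes d new edges; summing degrees gives Σd = 2E, so E′ = E + 2E = 3E = 90.
Each original face survives and each original vertex becomes one new face: F′ = F + V = 32.

32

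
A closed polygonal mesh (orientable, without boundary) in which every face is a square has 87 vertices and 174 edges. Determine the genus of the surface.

Every face is a square and each edge borders two faces, so 4F = 2·174, giving F = 87.
χ = V − E + F = 87 − 174 + 87 = 0.
For a closed orientable surface χ = 2 − 2g, so g = (2 − (0))/2 = 1.

1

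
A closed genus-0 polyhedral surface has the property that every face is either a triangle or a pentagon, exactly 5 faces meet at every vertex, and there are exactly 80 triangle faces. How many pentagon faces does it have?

12

Let x be the number of pentagons; then F = 80 + x.
Edge–face incidences: 2E = 3·80 + 5·x = 240 + 5x.
Every vertex has degree 5, so 5V = 2E.
Euler: V − E + F = 2 ⇒ (2E)/5 − E + (80 + x) = 2.
Multiply by 10: 2·(2E) − 5·(2E) + 10·(80 + x) = 20, i.e. 800 + 10x − 3·(240 + 5x) = 20.
Collecting terms: −5x + 80 = 20, so −5x = −60, so x = 12.
Then 2E = 240 + 5·12 = 300, so E = 150, V = 2E/5 = 60, F = 80 + 12 = 92.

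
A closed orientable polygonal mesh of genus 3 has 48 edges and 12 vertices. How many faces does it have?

For a closed orientable surface of genus 3, χ = 2 − 2·3 = -4.
F = -4 − V + E = -4 − 12 + 48 = 32.

32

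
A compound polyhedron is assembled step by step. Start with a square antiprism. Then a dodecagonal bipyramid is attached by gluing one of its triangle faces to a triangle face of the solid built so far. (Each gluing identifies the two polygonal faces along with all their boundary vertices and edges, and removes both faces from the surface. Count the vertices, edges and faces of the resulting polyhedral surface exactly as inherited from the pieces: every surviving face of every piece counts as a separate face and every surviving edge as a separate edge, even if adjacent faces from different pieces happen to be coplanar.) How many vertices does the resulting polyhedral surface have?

19

A square antiprism: V=8, E=16, F=10.
Attach a dodecagonal bipyramid (V=14, E=36, F=24) along a 3-gon: merge 3 vertices and 3 edges, delete both glued faces → V=19, E=49, F=32.
Check: V − E + F = 19 − 49 + 32 = 2.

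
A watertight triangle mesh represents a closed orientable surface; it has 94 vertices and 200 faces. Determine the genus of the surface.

Every face is a triangle, so 2E = 3·200 = 600, giving E = 300.
χ = V − E + F = 94 − 300 + 200 = -6.
For a closed orientable surface χ = 2 − 2g, so g = (2 − (-6))/2 = 4.

4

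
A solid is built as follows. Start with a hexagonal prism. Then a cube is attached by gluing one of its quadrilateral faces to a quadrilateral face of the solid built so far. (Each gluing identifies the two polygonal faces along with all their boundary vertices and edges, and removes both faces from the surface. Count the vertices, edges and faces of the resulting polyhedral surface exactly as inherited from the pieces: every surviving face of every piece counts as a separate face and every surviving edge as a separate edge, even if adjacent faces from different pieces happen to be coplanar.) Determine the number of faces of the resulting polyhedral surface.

12

A hexagonal prism: V=12, E=18, F=8.
Attach a cube (V=8, E=12, F=6) along a 4-gon: merge 4 vertices and 4 edges, delete both glued faces → V=16, E=26, F=12.
Check: V − E + F = 16 − 26 + 12 = 2.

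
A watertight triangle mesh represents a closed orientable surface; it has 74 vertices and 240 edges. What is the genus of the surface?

Every face is a triangle and each edge borders two faces, so 3F = 2·240, giving F = 160.
χ = V − E + F = 74 − 240 + 160 = -6.
For a closed orientable surface χ = 2 − 2g, so g = (2 − (-6))/2 = 4.

4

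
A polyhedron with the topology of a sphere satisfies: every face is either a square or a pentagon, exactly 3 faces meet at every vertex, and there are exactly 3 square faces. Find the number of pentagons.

6

Let x be the number of pentagons; then F = 3 + x.
Edge–face incidences: 2E = 4·3 + 5·x = 12 + 5x.
Every vertex has degree 3, so 3V = 2E.
Euler: V − E + F = 2 ⇒ (2E)/3 − E + (3 + x) = 2.
Multiply by 6: 2·(2E) − 3·(2E) + 6·(3 + x) = 12, i.e. 18 + 6x − (12 + 5x) = 12.
Collecting terms: x + 6 = 12, so x = 6.
Then 2E = 12 + 5·6 = 42, so E = 21, V = 2E/3 = 14, F = 3 + 6 = 9.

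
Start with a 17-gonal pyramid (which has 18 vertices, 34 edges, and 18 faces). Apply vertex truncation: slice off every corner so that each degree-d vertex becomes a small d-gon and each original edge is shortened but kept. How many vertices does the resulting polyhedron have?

Truncation replaces each original edge-end by a new vertex, so V′ = 2E = 68.
Each original edge survives, and each old vertex of degree d contributes d new edges; summing degrees gives Σd = 2E, so E′ = E + 2E = 3E = 102.
Each original face survives and each original vertex becomes one new face: F′ = F + V = 36.

68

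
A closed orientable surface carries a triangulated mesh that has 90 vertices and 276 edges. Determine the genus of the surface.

Every face is a triangle and each edge borders two faces, so 3F = 2·276, giving F = 184.
χ = V − E + F = 90 − 276 + 184 = -2.
For a closed orientable surface χ = 2 − 2g, so g = (2 − (-2))/2 = 2.

2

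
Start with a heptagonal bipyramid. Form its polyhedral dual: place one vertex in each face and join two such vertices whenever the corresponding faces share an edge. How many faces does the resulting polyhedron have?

9

The base solid has V = 9, E = 21, F = 14.
The dual swaps V and F and preserves E: V′ = F = 14, E′ = E = 21, F′ = V = 9.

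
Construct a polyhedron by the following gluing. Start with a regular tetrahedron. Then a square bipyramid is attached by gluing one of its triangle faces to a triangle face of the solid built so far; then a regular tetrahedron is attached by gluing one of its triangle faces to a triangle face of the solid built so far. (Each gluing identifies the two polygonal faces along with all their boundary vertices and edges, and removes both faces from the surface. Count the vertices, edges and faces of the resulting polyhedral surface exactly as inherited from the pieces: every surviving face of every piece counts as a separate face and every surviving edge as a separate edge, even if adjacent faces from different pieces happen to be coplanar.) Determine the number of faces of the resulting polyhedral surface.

A regular tetrahedron: V=4, E=6, F=4.
Attach a square bipyramid (V=6, E=12, F=8) along a 3-gon: merge 3 vertices and 3 edges, delete both glued faces → V=7, E=15, F=10.
Attach a regular tetrahedron (V=4, E=6, F=4) along a 3-gon: merge 3 vertices and 3 edges, delete both glued faces → V=8, E=18, F=12.
Check: V − E + F = 8 − 18 + 12 = 2.

12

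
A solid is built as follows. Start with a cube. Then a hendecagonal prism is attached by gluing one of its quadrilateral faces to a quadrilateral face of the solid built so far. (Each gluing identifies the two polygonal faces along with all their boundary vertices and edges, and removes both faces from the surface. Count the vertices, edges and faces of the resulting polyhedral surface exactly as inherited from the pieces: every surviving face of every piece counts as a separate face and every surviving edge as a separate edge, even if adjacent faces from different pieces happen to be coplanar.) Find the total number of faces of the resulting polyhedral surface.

A cube: V=8, E=12, F=6.
Attach a hendecagonal prism (V=22, E=33, F=13) along a 4-gon: merge 4 vertices and 4 edges, delete both glued faces → V=26, E=41, F=17.
Check: V − E + F = 26 − 41 + 17 = 2.

17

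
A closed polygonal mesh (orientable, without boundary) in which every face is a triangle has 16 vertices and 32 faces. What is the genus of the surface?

1

Every face is a triangle, so 2E = 3·32 = 96, giving E = 48.
χ = V − E + F = 16 − 48 + 32 = 0.
For a closed orientable surface χ = 2 − 2g, so g = (2 − (0))/2 = 1.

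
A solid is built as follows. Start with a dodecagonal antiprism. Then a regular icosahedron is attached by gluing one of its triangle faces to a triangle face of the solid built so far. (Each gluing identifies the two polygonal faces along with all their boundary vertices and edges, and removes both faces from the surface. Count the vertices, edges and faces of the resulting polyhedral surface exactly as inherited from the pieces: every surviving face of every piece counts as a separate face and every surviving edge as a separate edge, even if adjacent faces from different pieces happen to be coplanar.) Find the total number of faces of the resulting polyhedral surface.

44

A dodecagonal antiprism: V=24, E=48, F=26.
Attach a regular icosahedron (V=12, E=30, F=20) along a 3-gon: merge 3 vertices and 3 edges, delete both glued faces → V=33, E=75, F=44.
Check: V − E + F = 33 − 75 + 44 = 2.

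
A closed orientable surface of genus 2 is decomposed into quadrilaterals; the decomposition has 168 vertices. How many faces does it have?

χ = 2 − 2·2 = -2, and every face is a square so 4F = 2E.
V − E + F = -2 with E = 4F/2 gives 168 − (4/2 − 1)·F = -2, so F = 170 and E = 340.

170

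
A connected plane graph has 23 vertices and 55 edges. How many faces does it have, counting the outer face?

34

Euler's formula for a connected plane graph: V − E + F = 2, so F = 2 − 23 + 55 = 34.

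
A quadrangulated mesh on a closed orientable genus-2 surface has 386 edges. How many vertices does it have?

χ = 2 − 2·2 = -2, and every face is a square so 4F = 2E.
F = 2E/4 = 193. Then V = -2 + E − F = -2 + 386 − 193 = 191.

191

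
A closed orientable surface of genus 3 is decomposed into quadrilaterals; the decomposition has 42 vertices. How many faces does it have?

χ = 2 − 2·3 = -4, and every face is a square so 4F = 2E.
V − E + F = -4 with E = 4F/2 gives 42 − (4/2 − 1)·F = -4, so F = 46 and E = 92.

46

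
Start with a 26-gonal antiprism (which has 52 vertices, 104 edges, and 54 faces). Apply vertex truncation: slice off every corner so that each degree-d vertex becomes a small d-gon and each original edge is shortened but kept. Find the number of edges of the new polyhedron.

Truncation replaces each original edge-end by a new vertex, so V′ = 2E = 208.
Each original edge survives, and each old vertex of degree d contributes d new edges; summing degrees gives Σd = 2E, so E′ = E + 2E = 3E = 312.
Each original face survives and each original vertex becomes one new face: F′ = F + V = 106.

312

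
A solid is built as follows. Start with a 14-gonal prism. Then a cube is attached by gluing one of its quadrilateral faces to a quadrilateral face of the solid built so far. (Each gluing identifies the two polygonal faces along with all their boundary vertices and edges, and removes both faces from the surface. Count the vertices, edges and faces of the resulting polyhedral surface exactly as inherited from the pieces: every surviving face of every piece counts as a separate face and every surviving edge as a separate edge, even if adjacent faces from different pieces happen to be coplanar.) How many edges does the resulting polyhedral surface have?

A 14-gonal prism: V=28, E=42, F=16.
Attach a cube (V=8, E=12, F=6) along a 4-gon: merge 4 vertices and 4 edges, delete both glued faces → V=32, E=50, F=20.
Check: V − E + F = 32 − 50 + 20 = 2.

50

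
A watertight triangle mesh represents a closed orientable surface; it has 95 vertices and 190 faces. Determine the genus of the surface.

1

Every face is a triangle, so 2E = 3·190 = 570, giving E = 285.
χ = V − E + F = 95 − 285 + 190 = 0.
For a closed orientable surface χ = 2 − 2g, so g = (2 − (0))/2 = 1.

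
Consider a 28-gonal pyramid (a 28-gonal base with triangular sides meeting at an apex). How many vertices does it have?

A pyramid on an n-gon base has one n-gon and n triangles: V = 28 + 1 = 29, E = 2·28 = 56, F = 28 + 1 = 29.
Check: V − E + F = 29 − 56 + 29 = 2.

29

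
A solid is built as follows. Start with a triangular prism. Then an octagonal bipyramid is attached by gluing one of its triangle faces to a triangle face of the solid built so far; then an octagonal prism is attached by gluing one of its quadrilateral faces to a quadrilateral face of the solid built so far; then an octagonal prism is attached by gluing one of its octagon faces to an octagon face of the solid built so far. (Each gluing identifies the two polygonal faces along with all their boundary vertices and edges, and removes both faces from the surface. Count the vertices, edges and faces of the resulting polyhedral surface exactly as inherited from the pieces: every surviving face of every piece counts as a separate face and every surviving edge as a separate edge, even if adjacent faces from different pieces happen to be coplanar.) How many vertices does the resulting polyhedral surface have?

A triangular prism: V=6, E=9, F=5.
Attach an octagonal bipyramid (V=10, E=24, F=16) along a 3-gon: merge 3 vertices and 3 edges, delete both glued faces → V=13, E=30, F=19.
Attach an octagonal prism (V=16, E=24, F=10) along a 4-gon: merge 4 vertices and 4 edges, delete both glued faces → V=25, E=50, F=27.
Attach an octagonal prism (V=16, E=24, F=10) along an 8-gon: merge 8 vertices and 8 edges, delete both glued faces → V=33, E=66, F=35.
Check: V − E + F = 33 − 66 + 35 = 2.

33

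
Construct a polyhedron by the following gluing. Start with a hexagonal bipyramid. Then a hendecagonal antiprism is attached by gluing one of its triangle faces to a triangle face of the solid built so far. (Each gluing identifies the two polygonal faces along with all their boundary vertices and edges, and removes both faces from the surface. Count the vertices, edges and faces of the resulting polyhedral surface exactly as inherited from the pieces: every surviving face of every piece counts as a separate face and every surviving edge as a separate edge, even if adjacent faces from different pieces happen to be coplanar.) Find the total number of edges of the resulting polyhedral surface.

59

A hexagonal bipyramid: V=8, E=18, F=12.
Attach a hendecagonal antiprism (V=22, E=44, F=24) along a 3-gon: merge 3 vertices and 3 edges, delete both glued faces → V=27, E=59, F=34.
Check: V − E + F = 27 − 59 + 34 = 2.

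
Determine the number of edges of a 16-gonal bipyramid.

48

A bipyramid over an n-gon has 2n triangular faces and n + 2 vertices: V = 16 + 2 = 18, E = 3·16 = 48, F = 2·16 = 32.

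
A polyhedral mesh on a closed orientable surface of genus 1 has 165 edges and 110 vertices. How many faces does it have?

55

For a closed orientable surface of genus 1, χ = 2 − 2·1 = 0.
F = 0 − V + E = 0 − 110 + 165 = 55.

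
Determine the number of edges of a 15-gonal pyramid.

30

A pyramid on an n-gon base has one n-gon and n triangles: V = 15 + 1 = 16, E = 2·15 = 30, F = 15 + 1 = 16.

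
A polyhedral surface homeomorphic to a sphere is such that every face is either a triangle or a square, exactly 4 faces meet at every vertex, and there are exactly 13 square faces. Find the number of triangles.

Let x be the number of triangles; then F = 13 + x.
Edge–face incidences: 2E = 4·13 + 3·x = 52 + 3x.
Every vertex has degree 4, so 4V = 2E.
Euler: V − E + F = 2 ⇒ (2E)/4 − E + (13 + x) = 2.
Multiply by 8: 2·(2E) − 4·(2E) + 8·(13 + x) = 16, i.e. 104 + 8x − 2·(52 + 3x) = 16.
Collecting terms: 2x = 16, so x = 8.
Then 2E = 52 + 3·8 = 76, so E = 38, V = 2E/4 = 19, F = 13 + 8 = 21.

8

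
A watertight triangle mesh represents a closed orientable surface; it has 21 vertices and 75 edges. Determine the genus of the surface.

Every face is a triangle and each edge borders two faces, so 3F = 2·75, giving F = 50.
χ = V − E + F = 21 − 75 + 50 = -4.
For a closed orientable surface χ = 2 − 2g, so g = (2 − (-4))/2 = 3.

3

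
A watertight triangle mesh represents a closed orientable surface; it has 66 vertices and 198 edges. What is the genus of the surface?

Every face is a triangle and each edge borders two faces, so 3F = 2·198, giving F = 132.
χ = V − E + F = 66 − 198 + 132 = 0.
For a closed orientable surface χ = 2 − 2g, so g = (2 − (0))/2 = 1.

1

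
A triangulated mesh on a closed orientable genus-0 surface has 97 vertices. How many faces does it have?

χ = 2 − 2·0 = 2, and every face is a triangle so 3F = 2E.
V − E + F = 2 with E = 3F/2 gives 97 − (3/2 − 1)·F = 2, so F = 190 and E = 285.

190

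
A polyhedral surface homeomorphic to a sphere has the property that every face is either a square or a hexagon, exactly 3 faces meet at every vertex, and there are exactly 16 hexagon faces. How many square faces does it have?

6

Let x be the number of squares; then F = 16 + x.
Edge–face incidences: 2E = 6·16 + 4·x = 96 + 4x.
Every vertex has degree 3, so 3V = 2E.
Euler: V − E + F = 2 ⇒ (2E)/3 − E + (16 + x) = 2.
Multiply by 6: 2·(2E) − 3·(2E) + 6·(16 + x) = 12, i.e. 96 + 6x − (96 + 4x) = 12.
Collecting terms: 2x = 12, so x = 6.
Then 2E = 96 + 4·6 = 120, so E = 60, V = 2E/3 = 40, F = 16 + 6 = 22.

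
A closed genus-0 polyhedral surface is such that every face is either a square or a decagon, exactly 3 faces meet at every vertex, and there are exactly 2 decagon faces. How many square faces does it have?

Let x be the number of squares; then F = 2 + x.
Edge–face incidences: 2E = 10·2 + 4·x = 20 + 4x.
Every vertex has degree 3, so 3V = 2E.
Euler: V − E + F = 2 ⇒ (2E)/3 − E + (2 + x) = 2.
Multiply by 6: 2·(2E) − 3·(2E) + 6·(2 + x) = 12, i.e. 12 + 6x − (20 + 4x) = 12.
Collecting terms: 2x − 8 = 12, so 2x = 20, so x = 10.
Then 2E = 20 + 4·10 = 60, so E = 30, V = 2E/3 = 20, F = 2 + 10 = 12.

10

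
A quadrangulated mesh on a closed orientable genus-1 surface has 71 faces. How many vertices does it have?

χ = 2 − 2·1 = 0, and every face is a square so 4F = 2E.
E = 4·71/2 = 142. Then V = 0 + E − F = 0 + 142 − 71 = 71.

71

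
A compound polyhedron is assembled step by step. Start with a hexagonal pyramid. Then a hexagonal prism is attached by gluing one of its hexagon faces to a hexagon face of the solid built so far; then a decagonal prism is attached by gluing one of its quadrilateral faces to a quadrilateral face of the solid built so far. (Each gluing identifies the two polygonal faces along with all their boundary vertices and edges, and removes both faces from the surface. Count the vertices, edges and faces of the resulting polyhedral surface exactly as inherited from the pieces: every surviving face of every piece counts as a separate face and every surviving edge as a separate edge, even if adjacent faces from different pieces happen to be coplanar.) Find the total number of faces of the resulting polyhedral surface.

23

A hexagonal pyramid: V=7, E=12, F=7.
Attach a hexagonal prism (V=12, E=18, F=8) along a 6-gon: merge 6 vertices and 6 edges, delete both glued faces → V=13, E=24, F=13.
Attach a decagonal prism (V=20, E=30, F=12) along a 4-gon: merge 4 vertices and 4 edges, delete both glued faces → V=29, E=50, F=23.
Check: V − E + F = 29 − 50 + 23 = 2.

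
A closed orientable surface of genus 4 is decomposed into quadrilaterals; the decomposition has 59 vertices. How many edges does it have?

130

χ = 2 − 2·4 = -6, and every face is a square so 4F = 2E.
V − E + F = -6 with E = 4F/2 gives 59 − (4/2 − 1)·F = -6, so F = 65 and E = 130.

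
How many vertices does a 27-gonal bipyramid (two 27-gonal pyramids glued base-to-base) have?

A bipyramid over an n-gon has 2n triangular faces and n + 2 vertices: V = 27 + 2 = 29, E = 3·27 = 81, F = 2·27 = 54.

29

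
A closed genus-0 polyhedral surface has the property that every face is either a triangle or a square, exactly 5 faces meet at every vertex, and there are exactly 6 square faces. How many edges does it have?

60

Let x be the number of triangles; then F = 6 + x.
Edge–face incidences: 2E = 4·6 + 3·x = 24 + 3x.
Every vertex has degree 5, so 5V = 2E.
Euler: V − E + F = 2 ⇒ (2E)/5 − E + (6 + x) = 2.
Multiply by 10: 2·(2E) − 5·(2E) + 10·(6 + x) = 20, i.e. 60 + 10x − 3·(24 + 3x) = 20.
Collecting terms: x − 12 = 20, so x = 32.
Then 2E = 24 + 3·32 = 120, so E = 60, V = 2E/5 = 24, F = 6 + 32 = 38.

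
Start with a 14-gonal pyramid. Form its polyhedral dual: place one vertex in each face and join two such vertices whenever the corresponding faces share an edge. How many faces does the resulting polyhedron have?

The base solid has V = 15, E = 28, F = 15.
The dual swaps V and F and preserves E: V′ = F = 15, E′ = E = 28, F′ = V = 15.

15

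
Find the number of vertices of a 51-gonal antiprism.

102

An antiprism on an n-gon has two n-gon caps and 2n triangles: V = 2·51 = 102, E = 4·51 = 204, F = 2·51 + 2 = 104.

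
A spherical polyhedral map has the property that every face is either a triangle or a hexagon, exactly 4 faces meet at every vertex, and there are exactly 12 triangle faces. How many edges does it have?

Let x be the number of hexagons; then F = 12 + x.
Edge–face incidences: 2E = 3·12 + 6·x = 36 + 6x.
Every vertex has degree 4, so 4V = 2E.
Euler: V − E + F = 2 ⇒ (2E)/4 − E + (12 + x) = 2.
Multiply by 8: 2·(2E) − 4·(2E) + 8·(12 + x) = 16, i.e. 96 + 8x − 2·(36 + 6x) = 16.
Collecting terms: −4x + 24 = 16, so −4x = −8, so x = 2.
Then 2E = 36 + 6·2 = 48, so E = 24, V = 2E/4 = 12, F = 12 + 2 = 14.

24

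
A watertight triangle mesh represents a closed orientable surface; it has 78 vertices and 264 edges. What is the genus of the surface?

6

Every face is a triangle and each edge borders two faces, so 3F = 2·264, giving F = 176.
χ = V − E + F = 78 − 264 + 176 = -10.
For a closed orientable surface χ = 2 − 2g, so g = (2 − (-10))/2 = 6.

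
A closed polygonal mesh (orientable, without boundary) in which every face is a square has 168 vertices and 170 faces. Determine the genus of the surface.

2

Every face is a square, so 2E = 4·170 = 680, giving E = 340.
χ = V − E + F = 168 − 340 + 170 = -2.
For a closed orientable surface χ = 2 − 2g, so g = (2 − (-2))/2 = 2.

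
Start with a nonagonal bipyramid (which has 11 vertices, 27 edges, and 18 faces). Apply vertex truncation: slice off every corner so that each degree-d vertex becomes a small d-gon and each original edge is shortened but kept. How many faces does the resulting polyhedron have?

Truncation replaces each original edge-end by a new vertex, so V′ = 2E = 54.
Each original edge survives, and each old vertex of degree d contributes d new edges; summing degrees gives Σd = 2E, so E′ = E + 2E = 3E = 81.
Each original face survives and each original vertex becomes one new face: F′ = F + V = 29.

29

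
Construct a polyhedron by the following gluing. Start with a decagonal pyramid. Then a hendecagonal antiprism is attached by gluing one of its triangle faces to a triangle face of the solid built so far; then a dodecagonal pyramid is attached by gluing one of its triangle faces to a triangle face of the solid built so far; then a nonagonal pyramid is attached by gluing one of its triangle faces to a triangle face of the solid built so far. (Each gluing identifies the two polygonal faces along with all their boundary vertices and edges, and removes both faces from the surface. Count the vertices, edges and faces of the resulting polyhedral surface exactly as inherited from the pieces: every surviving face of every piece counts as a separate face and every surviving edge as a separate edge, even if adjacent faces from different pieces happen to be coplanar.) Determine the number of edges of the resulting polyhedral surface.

97

A decagonal pyramid: V=11, E=20, F=11.
Attach a hendecagonal antiprism (V=22, E=44, F=24) along a 3-gon: merge 3 vertices and 3 edges, delete both glued faces → V=30, E=61, F=33.
Attach a dodecagonal pyramid (V=13, E=24, F=13) along a 3-gon: merge 3 vertices and 3 edges, delete both glued faces → V=40, E=82, F=44.
Attach a nonagonal pyramid (V=10, E=18, F=10) along a 3-gon: merge 3 vertices and 3 edges, delete both glued faces → V=47, E=97, F=52.
Check: V − E + F = 47 − 97 + 52 = 2.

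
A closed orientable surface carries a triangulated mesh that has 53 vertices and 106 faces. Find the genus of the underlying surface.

1

Every face is a triangle, so 2E = 3·106 = 318, giving E = 159.
χ = V − E + F = 53 − 159 + 106 = 0.
For a closed orientable surface χ = 2 − 2g, so g = (2 − (0))/2 = 1.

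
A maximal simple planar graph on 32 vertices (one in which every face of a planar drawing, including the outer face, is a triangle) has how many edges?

90

In a plane triangulation 3F = 2E and V − E + F = 2, so E = 3V − 6 = 3·32 − 6 = 90.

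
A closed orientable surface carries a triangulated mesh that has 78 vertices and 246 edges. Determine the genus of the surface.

Every face is a triangle and each edge borders two faces, so 3F = 2·246, giving F = 164.
χ = V − E + F = 78 − 246 + 164 = -4.
For a closed orientable surface χ = 2 − 2g, so g = (2 − (-4))/2 = 3.

3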